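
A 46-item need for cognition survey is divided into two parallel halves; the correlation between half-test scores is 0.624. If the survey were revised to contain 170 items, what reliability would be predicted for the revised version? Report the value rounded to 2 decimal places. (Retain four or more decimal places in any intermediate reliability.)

0.92

Full-test reliability from the split-half r: r_full = 2(0.624)/(1 + 0.624) = 0.7685
Then adjust to 170 items: n = 170/46 = 3.6957
r_new = n·r_full / (1 + (n − 1)·r_full) = 2.8401 / 3.0716 ≈ 0.9246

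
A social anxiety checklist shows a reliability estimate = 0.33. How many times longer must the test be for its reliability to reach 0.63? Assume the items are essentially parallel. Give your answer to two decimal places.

3.46

n = 0.63(1 − 0.33) / [0.33(1 − 0.63)]
  = 0.4221 / 0.1221 = 3.4570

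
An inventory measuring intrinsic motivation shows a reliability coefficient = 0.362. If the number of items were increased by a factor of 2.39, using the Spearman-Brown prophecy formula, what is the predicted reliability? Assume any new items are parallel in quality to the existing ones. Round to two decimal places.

r_new = (2.39 × 0.362) / (1 + (2.39 − 1) × 0.362)
r_new = 0.8652 / 1.5032 ≈ 0.5756

0.58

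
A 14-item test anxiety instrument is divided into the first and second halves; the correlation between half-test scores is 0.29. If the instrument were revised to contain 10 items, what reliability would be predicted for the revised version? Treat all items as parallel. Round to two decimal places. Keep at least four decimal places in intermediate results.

Spearman-Brown correction (n = 2): r_full = 2·0.29/(1 + 0.29) = 0.4496
Then adjust to 10 items: n = 10/14 = 0.7143
r_new = n·r_full / (1 + (n − 1)·r_full) = 0.3211 / 0.8715 ≈ 0.3684

0.37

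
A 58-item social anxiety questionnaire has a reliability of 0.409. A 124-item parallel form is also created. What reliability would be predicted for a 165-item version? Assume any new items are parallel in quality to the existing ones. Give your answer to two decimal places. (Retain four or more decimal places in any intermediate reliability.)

0.66

Only the ratio of lengths matters: n = 165/58 = 2.8448
r_{165} = n·r / (1 + (n − 1)·r) = 1.1635 / 1.7545 ≈ 0.6632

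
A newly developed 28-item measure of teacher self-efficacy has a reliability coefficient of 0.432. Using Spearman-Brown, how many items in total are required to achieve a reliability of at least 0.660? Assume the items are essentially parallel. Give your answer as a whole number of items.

Rearranging the Spearman-Brown formula for n,
n = r_target (1 − r_old) / [ r_old (1 − r_target) ]
n = [0.660 × 0.568] / [0.432 × 0.340]
  = 0.374880 / 0.146880 = 2.5523
Items needed = n × 28 = 2.5523 × 28 ≈ 71.46 → round up to 72

72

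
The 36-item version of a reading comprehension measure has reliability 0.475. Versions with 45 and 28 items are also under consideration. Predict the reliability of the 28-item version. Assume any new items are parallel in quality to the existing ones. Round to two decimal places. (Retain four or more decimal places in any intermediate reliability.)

The 45-item form is not needed; work directly from the 36-item form with n = 28/36 = 0.7778.
r_{28} = n·r / (1 + (n − 1)·r) = 0.3695 / 0.8945 ≈ 0.4131

0.41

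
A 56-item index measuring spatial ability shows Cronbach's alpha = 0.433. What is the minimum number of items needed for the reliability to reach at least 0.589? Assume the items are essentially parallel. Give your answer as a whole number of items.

106

Spearman-Brown solved for the length factor n:
n = r*(1 − r) / [ r (1 − r*) ]
n = 0.589 × (1 − 0.433) / [ 0.433 × (1 − 0.589) ]
  = 0.333963 / 0.177963 = 1.8766
So the test needs 1.8766 × 56 ≈ 105.09 items; rounding up, 106.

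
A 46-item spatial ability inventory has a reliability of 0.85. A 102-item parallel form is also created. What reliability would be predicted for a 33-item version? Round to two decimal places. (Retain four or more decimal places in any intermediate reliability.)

0.80

Only the ratio of lengths matters: n = 33/46 = 0.7174
r_{33} = n·r / (1 + (n − 1)·r) = 0.6098 / 0.7598 ≈ 0.8026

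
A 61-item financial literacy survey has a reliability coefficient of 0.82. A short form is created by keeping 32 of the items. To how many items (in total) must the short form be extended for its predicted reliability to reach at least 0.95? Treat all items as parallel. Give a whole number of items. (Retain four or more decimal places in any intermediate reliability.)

255

First, r for the 32-item form: n = 32/61 = 0.5246, so r_32 = 0.5246·0.82/(1 + (0.5246 − 1)·0.82) = 0.7050
Length factor from the short form to reach 0.95: n' = 0.95(1 − 0.7050) / [0.7050(1 − 0.95)] ≈ 7.9504
Total items = 7.9504 × 32 = 254.41, rounded up to 255.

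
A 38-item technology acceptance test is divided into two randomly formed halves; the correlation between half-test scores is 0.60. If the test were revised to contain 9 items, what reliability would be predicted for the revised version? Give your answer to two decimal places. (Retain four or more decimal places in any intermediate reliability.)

0.42

Full-test reliability from the split-half r: r_full = 2(0.60)/(1 + 0.60) = 0.7500
Then adjust to 9 items: n = 9/38 = 0.2368
r_new = n·r_full / (1 + (n − 1)·r_full) = 0.1776 / 0.4276 ≈ 0.4153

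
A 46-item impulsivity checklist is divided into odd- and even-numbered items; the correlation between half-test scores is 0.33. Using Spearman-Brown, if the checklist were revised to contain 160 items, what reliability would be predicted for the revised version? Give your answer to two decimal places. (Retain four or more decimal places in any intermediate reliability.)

0.77

Full-test reliability from the split-half r: r_full = 2(0.33)/(1 + 0.33) = 0.4962
Then adjust to 160 items: n = 160/46 = 3.4783
r_new = n·r_full / (1 + (n − 1)·r_full) = 1.7259 / 2.2297 ≈ 0.7741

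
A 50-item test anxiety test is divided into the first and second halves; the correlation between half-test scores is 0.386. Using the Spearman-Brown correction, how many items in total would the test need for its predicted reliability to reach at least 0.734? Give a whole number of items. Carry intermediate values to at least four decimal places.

110

Corrected full-test reliability: r_full = 2 × 0.386 / (1 + 0.386) ≈ 0.5570
n = r_tgt(1 − r_full) / [r_full(1 − r_tgt)] = 0.734 × 0.4430 / (0.5570 × 0.266) ≈ 2.1946
Required items = 2.1946 × 50 = 109.73, so 110 items.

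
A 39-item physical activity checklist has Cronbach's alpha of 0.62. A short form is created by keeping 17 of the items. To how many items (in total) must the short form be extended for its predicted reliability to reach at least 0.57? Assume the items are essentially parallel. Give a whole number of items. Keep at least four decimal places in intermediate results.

Short-form reliability: n = 17/39 = 0.4359; r_17 = n·r/(1+(n−1)r) ≈ 0.4156
Then solve for n' with r_old = 0.4156, r_target = 0.57: n' = 0.57(1 − 0.4156)/[0.4156(1 − 0.57)] = 1.8640
Items = 1.8640 × 17 ≈ 31.69 → 32

32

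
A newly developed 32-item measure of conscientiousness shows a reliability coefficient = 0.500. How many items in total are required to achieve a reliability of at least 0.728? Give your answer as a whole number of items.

86

Rearranging the Spearman-Brown formula for n,
n = r*(1 − r) / [ r (1 − r*) ]
n = 0.728(1 − 0.500) / [0.500(1 − 0.728)]
  = 0.364000 / 0.136000 = 2.6765
Items needed = n × 32 = 2.6765 × 32 ≈ 85.65 → round up to 86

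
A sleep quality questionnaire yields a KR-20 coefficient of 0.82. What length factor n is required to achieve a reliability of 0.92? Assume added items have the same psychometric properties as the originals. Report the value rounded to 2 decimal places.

2.52

Rearranging the Spearman-Brown formula for n,
n = r*(1 − r) / [ r (1 − r*) ]
n = [0.92 × 0.18] / [0.82 × 0.08]
n = 0.1656 / 0.0656 ≈ 2.5244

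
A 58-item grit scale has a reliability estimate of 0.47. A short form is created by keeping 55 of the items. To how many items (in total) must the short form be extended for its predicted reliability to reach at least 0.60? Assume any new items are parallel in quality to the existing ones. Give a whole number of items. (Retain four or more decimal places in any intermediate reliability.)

99

First, r for the 55-item form: n = 55/58 = 0.9483, so r_55 = 0.9483·0.47/(1 + (0.9483 − 1)·0.47) = 0.4568
Length factor from the short form to reach 0.60: n' = 0.60(1 − 0.4568) / [0.4568(1 − 0.60)] ≈ 1.7837
Items = 1.7837 × 55 ≈ 98.10 → 99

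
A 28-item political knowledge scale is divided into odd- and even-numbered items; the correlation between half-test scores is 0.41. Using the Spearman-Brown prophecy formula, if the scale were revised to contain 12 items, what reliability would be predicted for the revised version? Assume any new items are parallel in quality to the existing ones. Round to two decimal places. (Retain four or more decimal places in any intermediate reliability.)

0.37

First correct the split-half correlation to full-test reliability: r_full = 2 × 0.41 / (1 + 0.41) ≈ 0.5816
Length factor from 28 to 12 items: n = 12/28 = 0.4286
r_new = n·r_full / (1 + (n − 1)·r_full) = 0.2493 / 0.6677 ≈ 0.3734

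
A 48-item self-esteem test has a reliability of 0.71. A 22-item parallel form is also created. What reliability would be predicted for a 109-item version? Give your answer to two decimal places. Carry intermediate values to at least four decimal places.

The 22-item form is not needed; work directly from the 48-item form with n = 109/48 = 2.2708.
r_{109} = n·r / (1 + (n − 1)·r) = 1.6123 / 1.9023 ≈ 0.8476

0.85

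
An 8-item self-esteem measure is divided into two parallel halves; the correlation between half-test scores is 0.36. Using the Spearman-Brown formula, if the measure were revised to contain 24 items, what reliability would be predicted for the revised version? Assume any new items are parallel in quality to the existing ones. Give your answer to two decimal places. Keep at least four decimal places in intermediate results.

Spearman-Brown correction (n = 2): r_full = 2·0.36/(1 + 0.36) = 0.5294
Then adjust to 24 items: n = 24/8 = 3.0000
r_new = n·r_full / (1 + (n − 1)·r_full) = 1.5882 / 2.0588 ≈ 0.7714

0.77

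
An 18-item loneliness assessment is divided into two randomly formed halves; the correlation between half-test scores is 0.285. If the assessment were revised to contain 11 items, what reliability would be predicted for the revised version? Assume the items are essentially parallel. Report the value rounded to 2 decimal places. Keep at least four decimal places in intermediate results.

0.33

Spearman-Brown correction (n = 2): r_full = 2·0.285/(1 + 0.285) = 0.4436
Length factor from 18 to 11 items: n = 11/18 = 0.6111
r_new = n·r_full / (1 + (n − 1)·r_full) = 0.2711 / 0.8275 ≈ 0.3276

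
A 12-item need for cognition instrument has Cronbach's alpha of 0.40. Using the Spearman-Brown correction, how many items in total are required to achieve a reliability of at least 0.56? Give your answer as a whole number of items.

23

n = 0.56(1 − 0.40) / [0.40(1 − 0.56)]
n = 0.3360 / 0.1760 ≈ 1.9091
So the test needs 1.9091 × 12 ≈ 22.91 items; rounding up, 23.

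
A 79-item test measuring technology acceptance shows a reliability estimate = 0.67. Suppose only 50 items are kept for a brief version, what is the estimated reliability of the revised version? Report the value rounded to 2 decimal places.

0.56

The new length is 50/79 = 0.6329 times the old.
r_new = 0.6329·0.67 / [1 + (0.6329 − 1)·0.67]
     = 0.4240 / 0.7540 = 0.5623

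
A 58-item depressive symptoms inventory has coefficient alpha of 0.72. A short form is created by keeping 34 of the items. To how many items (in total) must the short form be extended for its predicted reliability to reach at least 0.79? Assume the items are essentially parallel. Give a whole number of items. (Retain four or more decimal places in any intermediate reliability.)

Short-form reliability: n = 34/58 = 0.5862; r_34 = n·r/(1+(n−1)r) ≈ 0.6012
Then solve for n' with r_old = 0.6012, r_target = 0.79: n' = 0.79(1 − 0.6012)/[0.6012(1 − 0.79)] = 2.4954
Items = 2.4954 × 34 ≈ 84.84 → 85

85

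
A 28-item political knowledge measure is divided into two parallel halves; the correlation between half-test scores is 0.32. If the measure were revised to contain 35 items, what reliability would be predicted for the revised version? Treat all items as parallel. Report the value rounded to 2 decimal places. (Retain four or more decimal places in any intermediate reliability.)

Spearman-Brown correction (n = 2): r_full = 2·0.32/(1 + 0.32) = 0.4848
Length factor from 28 to 35 items: n = 35/28 = 1.2500
r_new = n·r_full / (1 + (n − 1)·r_full) = 0.6060 / 1.1212 ≈ 0.5405

0.54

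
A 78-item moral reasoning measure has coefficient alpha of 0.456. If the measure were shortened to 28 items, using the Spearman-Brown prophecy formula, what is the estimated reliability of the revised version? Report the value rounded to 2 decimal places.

n = 28/78 = 0.359
By Spearman-Brown, r_new = n r / (1 + (n − 1) r).
r_new = (0.359 × 0.456) / (1 + (0.359 − 1) × 0.456)
r_new = 0.1637 / 0.7077 ≈ 0.2313

0.23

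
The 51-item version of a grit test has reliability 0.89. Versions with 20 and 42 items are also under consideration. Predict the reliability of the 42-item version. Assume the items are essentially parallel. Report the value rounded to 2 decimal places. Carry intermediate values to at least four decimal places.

0.87

The 20-item form is not needed; work directly from the 51-item form with n = 42/51 = 0.8235.
r_{42} = n·r / (1 + (n − 1)·r) = 0.7329 / 0.8429 ≈ 0.8695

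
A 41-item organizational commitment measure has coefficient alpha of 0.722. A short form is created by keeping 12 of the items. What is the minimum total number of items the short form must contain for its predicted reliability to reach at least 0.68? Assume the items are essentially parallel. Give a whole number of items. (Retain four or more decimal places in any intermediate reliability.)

34

Short-form reliability: n = 12/41 = 0.2927; r_12 = n·r/(1+(n−1)r) ≈ 0.4319
Length factor from the short form to reach 0.68: n' = 0.68(1 − 0.4319) / [0.4319(1 − 0.68)] ≈ 2.7951
Total items = 2.7951 × 12 = 33.54, rounded up to 34.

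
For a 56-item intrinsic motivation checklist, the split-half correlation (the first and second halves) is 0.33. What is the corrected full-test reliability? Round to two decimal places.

The full test is twice the length of either half (n = 2).
r_full = 2r_hh / (1 + r_hh) = 2 × 0.33 / (1 + 0.33)
r_full = 0.6600 / 1.3300 ≈ 0.4962

0.50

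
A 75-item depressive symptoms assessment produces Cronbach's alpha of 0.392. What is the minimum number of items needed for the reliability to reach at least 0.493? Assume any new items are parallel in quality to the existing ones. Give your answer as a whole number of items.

114

Invert Spearman-Brown to solve for n:
n = r_target (1 − r_old) / [ r_old (1 − r_target) ]
n = [0.493 × 0.608] / [0.392 × 0.507]
  = 0.299744 / 0.198744 = 1.5082
So the test needs 1.5082 × 75 ≈ 113.11 items; rounding up, 114.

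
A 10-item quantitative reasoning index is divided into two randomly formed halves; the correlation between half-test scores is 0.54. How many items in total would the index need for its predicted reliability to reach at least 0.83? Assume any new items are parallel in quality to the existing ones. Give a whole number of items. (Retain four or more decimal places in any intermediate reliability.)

r_full = 2(0.54)/(1 + 0.54) = 0.7013
n = r_tgt(1 − r_full) / [r_full(1 − r_tgt)] = 0.83 × 0.2987 / (0.7013 × 0.17) ≈ 2.0795
Required items = 2.0795 × 10 = 20.79, so 21 items.

21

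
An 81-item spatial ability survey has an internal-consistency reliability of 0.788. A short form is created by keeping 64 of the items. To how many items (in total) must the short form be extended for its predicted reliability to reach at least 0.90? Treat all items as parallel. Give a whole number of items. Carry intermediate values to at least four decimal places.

197

First, r for the 64-item form: n = 64/81 = 0.7901, so r_64 = 0.7901·0.788/(1 + (0.7901 − 1)·0.788) = 0.7460
Then solve for n' with r_old = 0.7460, r_target = 0.90: n' = 0.90(1 − 0.7460)/[0.7460(1 − 0.90)] = 3.0643
Items = 3.0643 × 64 ≈ 196.12 → 197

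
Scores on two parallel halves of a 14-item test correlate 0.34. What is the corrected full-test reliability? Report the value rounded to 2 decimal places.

Each half is half the length of the full test, so the full test is n = 2 times a half.
r_full = 2r_hh / (1 + r_hh) = 2 × 0.34 / (1 + 0.34)
       = 0.6800 / 1.3400 = 0.5075

0.51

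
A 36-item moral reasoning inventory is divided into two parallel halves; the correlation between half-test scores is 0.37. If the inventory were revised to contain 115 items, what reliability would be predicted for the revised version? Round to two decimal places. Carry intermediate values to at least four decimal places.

0.79

First correct the split-half correlation to full-test reliability: r_full = 2 × 0.37 / (1 + 0.37) ≈ 0.5401
Then adjust to 115 items: n = 115/36 = 3.1944
r_new = n·r_full / (1 + (n − 1)·r_full) = 1.7253 / 2.1852 ≈ 0.7895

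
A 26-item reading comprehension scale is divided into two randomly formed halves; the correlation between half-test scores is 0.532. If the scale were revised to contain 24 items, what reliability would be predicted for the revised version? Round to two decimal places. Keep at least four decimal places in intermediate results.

Spearman-Brown correction (n = 2): r_full = 2·0.532/(1 + 0.532) = 0.6945
Length factor from 26 to 24 items: n = 24/26 = 0.9231
r_new = n·r_full / (1 + (n − 1)·r_full) = 0.6411 / 0.9466 ≈ 0.6773

0.68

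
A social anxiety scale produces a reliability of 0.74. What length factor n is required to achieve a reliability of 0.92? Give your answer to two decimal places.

Rearranging the Spearman-Brown formula for n,
n = r_target (1 − r_old) / [ r_old (1 − r_target) ]
n = 0.92 × (1 − 0.74) / [ 0.74 × (1 − 0.92) ]
  = 0.2392 / 0.0592 = 4.0405

4.04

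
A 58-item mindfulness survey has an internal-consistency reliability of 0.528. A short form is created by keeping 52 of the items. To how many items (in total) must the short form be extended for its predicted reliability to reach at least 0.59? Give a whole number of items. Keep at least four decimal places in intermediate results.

75

Short-form reliability: n = 52/58 = 0.8966; r_52 = n·r/(1+(n−1)r) ≈ 0.5007
Length factor from the short form to reach 0.59: n' = 0.59(1 − 0.5007) / [0.5007(1 − 0.59)] ≈ 1.4350
Items = 1.4350 × 52 ≈ 74.62 → 75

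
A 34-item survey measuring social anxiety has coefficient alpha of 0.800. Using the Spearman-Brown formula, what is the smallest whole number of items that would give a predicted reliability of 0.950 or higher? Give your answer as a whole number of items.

162

n = 0.950 × (1 − 0.800) / [ 0.800 × (1 − 0.950) ]
  = 0.190000 / 0.040000 = 4.7500
4.7500 × 34 = 161.50 → 162 items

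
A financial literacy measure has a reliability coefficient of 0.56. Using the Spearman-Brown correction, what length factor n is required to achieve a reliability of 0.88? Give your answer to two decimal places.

n = [0.88 × 0.44] / [0.56 × 0.12]
n = 0.3872 / 0.0672 ≈ 5.7619

5.76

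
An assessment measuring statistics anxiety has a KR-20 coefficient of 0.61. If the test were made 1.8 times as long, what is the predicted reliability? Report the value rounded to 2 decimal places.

0.74

r_new = 1.8·0.61 / [1 + (1.8 − 1)·0.61]
r_new = 1.0980 / 1.4880 ≈ 0.7379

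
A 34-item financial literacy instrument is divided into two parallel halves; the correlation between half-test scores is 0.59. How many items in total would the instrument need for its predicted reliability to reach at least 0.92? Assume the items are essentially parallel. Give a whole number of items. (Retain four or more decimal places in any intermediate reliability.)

Corrected full-test reliability: r_full = 2 × 0.59 / (1 + 0.59) ≈ 0.7421
Solve Spearman-Brown for n: n = 0.92(1 − 0.7421) / [0.7421(1 − 0.92)] = 3.9966
Items = 3.9966 × 34 ≈ 135.88 → 136

136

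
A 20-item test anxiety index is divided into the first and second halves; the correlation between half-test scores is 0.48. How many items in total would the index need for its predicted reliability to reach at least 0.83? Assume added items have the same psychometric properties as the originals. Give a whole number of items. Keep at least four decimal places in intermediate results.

53

Corrected full-test reliability: r_full = 2 × 0.48 / (1 + 0.48) ≈ 0.6486
n = r_tgt(1 − r_full) / [r_full(1 − r_tgt)] = 0.83 × 0.3514 / (0.6486 × 0.17) ≈ 2.6452
Required items = 2.6452 × 20 = 52.90, so 53 items.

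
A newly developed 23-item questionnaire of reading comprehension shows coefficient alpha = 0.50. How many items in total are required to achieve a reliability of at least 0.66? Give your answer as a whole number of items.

45

Invert Spearman-Brown to solve for n:
n = r_target (1 − r_old) / [ r_old (1 − r_target) ]
n = [0.66 × 0.50] / [0.50 × 0.34]
n = 0.3300 / 0.1700 ≈ 1.9412
Items needed = n × 23 = 1.9412 × 23 ≈ 44.65 → round up to 45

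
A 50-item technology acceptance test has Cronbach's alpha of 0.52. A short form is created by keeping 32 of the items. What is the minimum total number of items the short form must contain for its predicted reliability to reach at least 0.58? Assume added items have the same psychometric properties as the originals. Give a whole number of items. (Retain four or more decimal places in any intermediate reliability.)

64

First, r for the 32-item form: n = 32/50 = 0.6400, so r_32 = 0.6400·0.52/(1 + (0.6400 − 1)·0.52) = 0.4094
Then solve for n' with r_old = 0.4094, r_target = 0.58: n' = 0.58(1 − 0.4094)/[0.4094(1 − 0.58)] = 1.9922
Items = 1.9922 × 32 ≈ 63.75 → 64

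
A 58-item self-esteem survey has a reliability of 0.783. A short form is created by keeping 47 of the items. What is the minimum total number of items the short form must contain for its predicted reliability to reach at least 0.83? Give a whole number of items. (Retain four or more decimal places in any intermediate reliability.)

79

First, r for the 47-item form: n = 47/58 = 0.8103, so r_47 = 0.8103·0.783/(1 + (0.8103 − 1)·0.783) = 0.7451
Then solve for n' with r_old = 0.7451, r_target = 0.83: n' = 0.83(1 − 0.7451)/[0.7451(1 − 0.83)] = 1.6703
Items = 1.6703 × 47 ≈ 78.50 → 79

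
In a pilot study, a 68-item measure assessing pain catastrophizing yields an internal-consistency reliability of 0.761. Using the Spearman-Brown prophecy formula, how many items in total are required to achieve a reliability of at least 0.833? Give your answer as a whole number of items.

Spearman-Brown solved for the length factor n:
n = r*(1 − r) / [ r (1 − r*) ]
n = [0.833 × 0.239] / [0.761 × 0.167]
  = 0.199087 / 0.127087 = 1.5665
1.5665 × 68 = 106.52 → 107 items

107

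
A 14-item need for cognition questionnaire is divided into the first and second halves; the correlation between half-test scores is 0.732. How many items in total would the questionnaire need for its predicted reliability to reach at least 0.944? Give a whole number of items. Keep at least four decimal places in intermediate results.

r_full = 2(0.732)/(1 + 0.732) = 0.8453
n = r_tgt(1 − r_full) / [r_full(1 − r_tgt)] = 0.944 × 0.1547 / (0.8453 × 0.056) ≈ 3.0851
Items = 3.0851 × 14 ≈ 43.19 → 44

44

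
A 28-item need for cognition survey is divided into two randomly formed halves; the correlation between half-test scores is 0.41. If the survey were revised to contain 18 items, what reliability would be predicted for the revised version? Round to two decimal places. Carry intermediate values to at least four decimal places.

Full-test reliability from the split-half r: r_full = 2(0.41)/(1 + 0.41) = 0.5816
Length factor from 28 to 18 items: n = 18/28 = 0.6429
r_new = n·r_full / (1 + (n − 1)·r_full) = 0.3739 / 0.7923 ≈ 0.4719

0.47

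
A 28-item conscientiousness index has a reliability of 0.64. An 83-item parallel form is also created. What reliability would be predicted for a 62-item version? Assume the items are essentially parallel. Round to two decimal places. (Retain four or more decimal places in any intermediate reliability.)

0.80

The 83-item form is not needed; work directly from the 28-item form with n = 62/28 = 2.2143.
r_{62} = n·r / (1 + (n − 1)·r) = 1.4172 / 1.7772 ≈ 0.7974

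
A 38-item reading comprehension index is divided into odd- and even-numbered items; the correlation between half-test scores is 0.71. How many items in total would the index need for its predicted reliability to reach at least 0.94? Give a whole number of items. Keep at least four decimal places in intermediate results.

122

Corrected full-test reliability: r_full = 2 × 0.71 / (1 + 0.71) ≈ 0.8304
Solve Spearman-Brown for n: n = 0.94(1 − 0.8304) / [0.8304(1 − 0.94)] = 3.1997
Required items = 3.1997 × 38 = 121.59, so 122 items.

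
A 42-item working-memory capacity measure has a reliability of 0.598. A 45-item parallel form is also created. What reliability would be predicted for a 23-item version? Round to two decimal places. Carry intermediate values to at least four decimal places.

0.45

The 45-item form is not needed; work directly from the 42-item form with n = 23/42 = 0.5476.
r_{23} = n·r / (1 + (n − 1)·r) = 0.3275 / 0.7295 ≈ 0.4489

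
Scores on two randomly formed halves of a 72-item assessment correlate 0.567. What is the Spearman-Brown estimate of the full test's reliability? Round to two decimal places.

r_full = 2r_hh / (1 + r_hh) = 2 × 0.567 / (1 + 0.567)
r_full = 1.1340 / 1.5670 ≈ 0.7237

0.72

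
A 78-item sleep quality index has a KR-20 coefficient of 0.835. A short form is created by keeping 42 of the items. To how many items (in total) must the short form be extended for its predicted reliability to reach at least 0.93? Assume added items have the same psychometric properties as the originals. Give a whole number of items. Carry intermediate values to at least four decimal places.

Short-form reliability: n = 42/78 = 0.5385; r_42 = n·r/(1+(n−1)r) ≈ 0.7316
Then solve for n' with r_old = 0.7316, r_target = 0.93: n' = 0.93(1 − 0.7316)/[0.7316(1 − 0.93)] = 4.8741
Items = 4.8741 × 42 ≈ 204.71 → 205

205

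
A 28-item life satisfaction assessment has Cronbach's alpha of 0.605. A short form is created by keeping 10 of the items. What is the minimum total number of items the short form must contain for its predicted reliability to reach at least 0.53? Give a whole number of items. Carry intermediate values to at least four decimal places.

First, r for the 10-item form: n = 10/28 = 0.3571, so r_10 = 0.3571·0.605/(1 + (0.3571 − 1)·0.605) = 0.3536
Length factor from the short form to reach 0.53: n' = 0.53(1 − 0.3536) / [0.3536(1 − 0.53)] ≈ 2.0614
Items = 2.0614 × 10 ≈ 20.61 → 21

21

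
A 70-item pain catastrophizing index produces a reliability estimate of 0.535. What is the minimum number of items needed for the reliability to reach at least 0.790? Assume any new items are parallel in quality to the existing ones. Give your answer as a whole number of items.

Rearranging the Spearman-Brown formula for n,
n = r*(1 − r) / [ r (1 − r*) ]
n = [0.790 × 0.465] / [0.535 × 0.210]
  = 0.367350 / 0.112350 = 3.2697
Items needed = n × 70 = 3.2697 × 70 ≈ 228.88 → round up to 229

229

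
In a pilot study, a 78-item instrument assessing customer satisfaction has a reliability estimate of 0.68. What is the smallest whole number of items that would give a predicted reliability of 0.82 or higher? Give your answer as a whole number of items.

168

n = 0.82(1 − 0.68) / [0.68(1 − 0.82)]
  = 0.2624 / 0.1224 = 2.1438
Items needed = n × 78 = 2.1438 × 78 ≈ 167.22 → round up to 168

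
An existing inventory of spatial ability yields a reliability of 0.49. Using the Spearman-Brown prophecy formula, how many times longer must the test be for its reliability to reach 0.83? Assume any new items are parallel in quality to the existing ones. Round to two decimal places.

5.08

n = 0.83(1 − 0.49) / [0.49(1 − 0.83)]
n = 0.4233 / 0.0833 ≈ 5.0816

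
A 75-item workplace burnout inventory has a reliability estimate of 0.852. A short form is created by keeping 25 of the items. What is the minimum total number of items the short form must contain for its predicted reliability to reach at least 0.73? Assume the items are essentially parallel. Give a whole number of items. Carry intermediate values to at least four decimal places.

Short-form reliability: n = 25/75 = 0.3333; r_25 = n·r/(1+(n−1)r) ≈ 0.6574
Length factor from the short form to reach 0.73: n' = 0.73(1 − 0.6574) / [0.6574(1 − 0.73)] ≈ 1.4090
Items = 1.4090 × 25 ≈ 35.23 → 36

36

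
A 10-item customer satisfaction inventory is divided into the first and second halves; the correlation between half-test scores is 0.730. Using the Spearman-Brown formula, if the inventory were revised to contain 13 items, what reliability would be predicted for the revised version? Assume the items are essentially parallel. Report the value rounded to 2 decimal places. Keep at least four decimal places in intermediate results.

0.88

Spearman-Brown correction (n = 2): r_full = 2·0.730/(1 + 0.730) = 0.8439
Length factor from 10 to 13 items: n = 13/10 = 1.3000
r_new = n·r_full / (1 + (n − 1)·r_full) = 1.0971 / 1.2532 ≈ 0.8754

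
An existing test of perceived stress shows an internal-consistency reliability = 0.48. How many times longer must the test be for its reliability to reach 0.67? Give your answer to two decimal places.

2.20

n = 0.67 × (1 − 0.48) / [ 0.48 × (1 − 0.67) ]
n = 0.3484 / 0.1584 ≈ 2.1995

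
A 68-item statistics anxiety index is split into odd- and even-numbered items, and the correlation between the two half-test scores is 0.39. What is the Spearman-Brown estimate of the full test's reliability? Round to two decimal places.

The full test is twice the length of either half (n = 2).
r_full = 2r_hh / (1 + r_hh) = 2 × 0.39 / (1 + 0.39)
r_full = 0.7800 / 1.3900 ≈ 0.5612

0.56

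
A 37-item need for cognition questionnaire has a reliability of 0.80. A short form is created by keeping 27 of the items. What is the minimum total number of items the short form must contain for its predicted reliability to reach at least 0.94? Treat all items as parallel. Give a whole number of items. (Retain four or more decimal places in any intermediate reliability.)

145

First, r for the 27-item form: n = 27/37 = 0.7297, so r_27 = 0.7297·0.80/(1 + (0.7297 − 1)·0.80) = 0.7448
Then solve for n' with r_old = 0.7448, r_target = 0.94: n' = 0.94(1 − 0.7448)/[0.7448(1 − 0.94)] = 5.3681
Total items = 5.3681 × 27 = 144.94, rounded up to 145.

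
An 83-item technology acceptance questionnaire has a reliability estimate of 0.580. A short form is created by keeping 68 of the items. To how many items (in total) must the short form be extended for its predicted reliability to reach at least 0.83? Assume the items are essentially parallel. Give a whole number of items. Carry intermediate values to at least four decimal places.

Short-form reliability: n = 68/83 = 0.8193; r_68 = n·r/(1+(n−1)r) ≈ 0.5308
Then solve for n' with r_old = 0.5308, r_target = 0.83: n' = 0.83(1 − 0.5308)/[0.5308(1 − 0.83)] = 4.3157
Total items = 4.3157 × 68 = 293.47, rounded up to 294.

294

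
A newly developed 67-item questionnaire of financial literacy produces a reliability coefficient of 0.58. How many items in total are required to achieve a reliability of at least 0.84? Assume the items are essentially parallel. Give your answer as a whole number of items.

n = 0.84 × (1 − 0.58) / [ 0.58 × (1 − 0.84) ]
  = 0.3528 / 0.0928 = 3.8017
Items needed = n × 67 = 3.8017 × 67 ≈ 254.71 → round up to 255

255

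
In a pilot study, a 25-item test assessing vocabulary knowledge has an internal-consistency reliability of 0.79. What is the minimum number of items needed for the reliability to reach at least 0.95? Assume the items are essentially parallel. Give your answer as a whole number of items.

n = 0.95 × (1 − 0.79) / [ 0.79 × (1 − 0.95) ]
n = 0.1995 / 0.0395 ≈ 5.0506
Items needed = n × 25 = 5.0506 × 25 ≈ 126.27 → round up to 127

127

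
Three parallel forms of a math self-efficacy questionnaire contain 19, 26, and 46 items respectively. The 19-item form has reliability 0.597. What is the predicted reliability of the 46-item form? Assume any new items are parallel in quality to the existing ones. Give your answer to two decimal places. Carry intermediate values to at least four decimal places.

The 26-item form is not needed; work directly from the 19-item form with n = 46/19 = 2.4211.
r_{46} = n·r / (1 + (n − 1)·r) = 1.4454 / 1.8484 ≈ 0.7820

0.78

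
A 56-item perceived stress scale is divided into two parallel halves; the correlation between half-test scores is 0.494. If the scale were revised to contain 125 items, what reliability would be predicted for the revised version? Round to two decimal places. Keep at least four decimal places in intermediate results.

Spearman-Brown correction (n = 2): r_full = 2·0.494/(1 + 0.494) = 0.6613
Length factor from 56 to 125 items: n = 125/56 = 2.2321
r_new = n·r_full / (1 + (n − 1)·r_full) = 1.4761 / 1.8148 ≈ 0.8134

0.81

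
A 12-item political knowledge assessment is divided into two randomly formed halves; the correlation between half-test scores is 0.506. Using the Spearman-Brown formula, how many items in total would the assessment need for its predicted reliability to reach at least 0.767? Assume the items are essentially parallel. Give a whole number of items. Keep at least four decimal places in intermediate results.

Corrected full-test reliability: r_full = 2 × 0.506 / (1 + 0.506) ≈ 0.6720
n = r_tgt(1 − r_full) / [r_full(1 − r_tgt)] = 0.767 × 0.3280 / (0.6720 × 0.233) ≈ 1.6067
Required items = 1.6067 × 12 = 19.28, so 20 items.

20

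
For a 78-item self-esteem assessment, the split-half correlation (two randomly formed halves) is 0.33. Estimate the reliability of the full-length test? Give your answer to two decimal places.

0.50

The full test is twice the length of either half (n = 2).
r_full = 2(0.33) / (1 + 0.33)
r_full = 0.6600 / 1.3300 ≈ 0.4962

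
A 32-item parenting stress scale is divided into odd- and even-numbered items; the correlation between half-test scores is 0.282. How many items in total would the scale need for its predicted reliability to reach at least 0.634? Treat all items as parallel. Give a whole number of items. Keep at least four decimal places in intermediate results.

71

r_full = 2(0.282)/(1 + 0.282) = 0.4399
n = r_tgt(1 − r_full) / [r_full(1 − r_tgt)] = 0.634 × 0.5601 / (0.4399 × 0.366) ≈ 2.2056
Items = 2.2056 × 32 ≈ 70.58 → 71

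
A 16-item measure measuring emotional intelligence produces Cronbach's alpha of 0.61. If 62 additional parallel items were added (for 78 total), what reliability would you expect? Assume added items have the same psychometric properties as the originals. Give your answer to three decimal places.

0.884

The new length is 78/16 = 4.875 times the old.
By Spearman-Brown, r_new = n r / (1 + (n − 1) r).
r_new = 4.875·0.61 / [1 + (4.875 − 1)·0.61]
r_new = 2.9737 / 3.3638 ≈ 0.8840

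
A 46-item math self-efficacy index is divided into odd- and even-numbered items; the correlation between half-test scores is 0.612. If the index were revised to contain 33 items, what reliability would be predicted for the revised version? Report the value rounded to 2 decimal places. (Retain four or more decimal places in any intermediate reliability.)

First correct the split-half correlation to full-test reliability: r_full = 2 × 0.612 / (1 + 0.612) ≈ 0.7593
Length factor from 46 to 33 items: n = 33/46 = 0.7174
r_new = n·r_full / (1 + (n − 1)·r_full) = 0.5447 / 0.7854 ≈ 0.6935

0.69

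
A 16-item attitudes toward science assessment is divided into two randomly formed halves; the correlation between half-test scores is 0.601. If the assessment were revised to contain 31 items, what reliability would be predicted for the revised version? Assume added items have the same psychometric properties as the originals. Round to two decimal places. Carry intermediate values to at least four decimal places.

0.85

First correct the split-half correlation to full-test reliability: r_full = 2 × 0.601 / (1 + 0.601) ≈ 0.7508
Length factor from 16 to 31 items: n = 31/16 = 1.9375
r_new = n·r_full / (1 + (n − 1)·r_full) = 1.4547 / 1.7039 ≈ 0.8537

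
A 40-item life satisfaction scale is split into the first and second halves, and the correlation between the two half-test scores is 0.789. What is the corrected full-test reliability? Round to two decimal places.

0.88

Each half is half the length of the full test, so the full test is n = 2 times a half.
r_full = 2r_hh / (1 + r_hh) = 2 × 0.789 / (1 + 0.789)
r_full = 1.5780 / 1.7890 ≈ 0.8821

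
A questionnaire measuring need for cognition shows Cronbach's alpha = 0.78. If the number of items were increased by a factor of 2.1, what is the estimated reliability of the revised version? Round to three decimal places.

By Spearman-Brown, r_new = n r / (1 + (n − 1) r).
r_new = 2.1·0.78 / [1 + (2.1 − 1)·0.78]
     = 1.6380 / 1.8580 = 0.8816

0.882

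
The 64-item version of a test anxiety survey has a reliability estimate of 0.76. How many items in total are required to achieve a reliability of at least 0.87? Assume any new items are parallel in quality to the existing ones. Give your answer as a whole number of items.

n = 0.87(1 − 0.76) / [0.76(1 − 0.87)]
n = 0.2088 / 0.0988 ≈ 2.1134
Items needed = n × 64 = 2.1134 × 64 ≈ 135.26 → round up to 136

136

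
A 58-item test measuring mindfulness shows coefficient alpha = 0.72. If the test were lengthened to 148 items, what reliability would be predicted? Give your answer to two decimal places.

0.87

The new length is 148/58 = 2.5517 times the old.
r_new = 2.5517·0.72 / [1 + (2.5517 − 1)·0.72]
     = 1.8372 / 2.1172 = 0.8677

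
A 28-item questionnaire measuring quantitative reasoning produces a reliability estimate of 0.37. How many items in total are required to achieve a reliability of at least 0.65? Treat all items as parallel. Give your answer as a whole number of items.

Spearman-Brown solved for the length factor n:
n = r*(1 − r) / [ r (1 − r*) ]
n = 0.65(1 − 0.37) / [0.37(1 − 0.65)]
  = 0.4095 / 0.1295 = 3.1622
3.1622 × 28 = 88.54 → 89 items

89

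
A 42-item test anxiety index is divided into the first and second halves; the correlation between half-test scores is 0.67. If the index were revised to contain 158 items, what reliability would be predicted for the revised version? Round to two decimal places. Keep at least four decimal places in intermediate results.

0.94

Full-test reliability from the split-half r: r_full = 2(0.67)/(1 + 0.67) = 0.8024
Length factor from 42 to 158 items: n = 158/42 = 3.7619
r_new = n·r_full / (1 + (n − 1)·r_full) = 3.0185 / 3.2161 ≈ 0.9386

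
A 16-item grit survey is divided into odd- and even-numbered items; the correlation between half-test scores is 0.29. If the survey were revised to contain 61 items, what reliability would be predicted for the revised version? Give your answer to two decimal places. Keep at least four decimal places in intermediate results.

First correct the split-half correlation to full-test reliability: r_full = 2 × 0.29 / (1 + 0.29) ≈ 0.4496
Length factor from 16 to 61 items: n = 61/16 = 3.8125
r_new = n·r_full / (1 + (n − 1)·r_full) = 1.7141 / 2.2645 ≈ 0.7569

0.76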